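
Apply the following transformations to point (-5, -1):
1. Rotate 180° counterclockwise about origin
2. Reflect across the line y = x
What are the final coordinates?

Step 1: Rotate 180° → (5, 1)
Step 2: Reflect across line y = x → (1, 5)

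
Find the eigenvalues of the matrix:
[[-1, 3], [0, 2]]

Characteristic equation: det(A - λI) = 0
λ² - (trace)λ + (det) = 0
trace = -1 + 2 = 1, det = (-1)(2) - (3)(0) = -2
λ² - (1)λ + (-2) = 0
λ = (1 ± √((1)² - 4·(-2))) / 2 = (1 ± √9) / 2
Solving: λ = -1, 2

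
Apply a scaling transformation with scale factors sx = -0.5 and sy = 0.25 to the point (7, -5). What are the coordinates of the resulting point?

Scaling matrix:
[[-0.50, 0], [0, 0.25]]
Result: (7 × -0.5, -5 × 0.25) = (-3.5, -1.25)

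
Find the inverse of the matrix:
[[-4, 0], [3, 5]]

For [[a,b],[c,d]], inverse = (1/det)·[[d,-b],[-c,a]]
det = (-4)(5) - (0)(3) = -20 - 0 = -20
Inverse = (1/-20)·[[5, 0], [-3, -4]]
= [[-1/4, 0], [3/20, 1/5]]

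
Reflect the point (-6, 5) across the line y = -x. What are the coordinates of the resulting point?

Reflection across line y = -x: (-6, 5) → (-5, 6)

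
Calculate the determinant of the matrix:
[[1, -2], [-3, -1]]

For a 2×2 matrix [[a, b], [c, d]], det = ad - bc
det = (1)(-1) - (-2)(-3) = -1 - 6 = -7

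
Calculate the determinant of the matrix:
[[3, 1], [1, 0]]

For a 2×2 matrix [[a, b], [c, d]], det = ad - bc
det = (3)(0) - (1)(1) = 0 - 1 = -1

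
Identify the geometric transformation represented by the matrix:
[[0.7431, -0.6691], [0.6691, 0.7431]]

This matrix represents: rotation by 42° counterclockwise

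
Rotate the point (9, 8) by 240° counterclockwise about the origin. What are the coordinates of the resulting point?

Rotation matrix for 240°: [[cos 240°, -sin 240°], [sin 240°, cos 240°]] ≈ [[-0.500000, 0.866025], [-0.866025, -0.500000]]
[[-0.500000, 0.866025], [-0.866025, -0.500000]] × [9, 8]ᵀ ≈ [2.4282, -11.7942]ᵀ
Result: (2.4282, -11.7942)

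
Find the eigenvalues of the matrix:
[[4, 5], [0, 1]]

Characteristic equation: det(A - λI) = 0
λ² - (trace)λ + (det) = 0
trace = 4 + 1 = 5, det = (4)(1) - (5)(0) = 4
λ² - (5)λ + (4) = 0
λ = (5 ± √((5)² - 4·(4))) / 2 = (5 ± √9) / 2
Solving: λ = 1, 4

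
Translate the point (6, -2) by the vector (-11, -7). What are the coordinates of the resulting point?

Translation by (-11, -7) (homogeneous matrix [[1, 0, -11], [0, 1, -7], [0, 0, 1]]):
x' = 6 + -11 = -5
y' = -2 + -7 = -9
Result: (-5, -9)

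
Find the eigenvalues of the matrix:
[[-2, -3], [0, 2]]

Characteristic equation: det(A - λI) = 0
λ² - (trace)λ + (det) = 0
trace = -2 + 2 = 0, det = (-2)(2) - (-3)(0) = -4
λ² - (0)λ + (-4) = 0
λ = (0 ± √((0)² - 4·(-4))) / 2 = (0 ± √16) / 2
Solving: λ = -2, 2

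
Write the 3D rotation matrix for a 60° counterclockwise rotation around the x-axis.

Rotation matrix for counterclockwise 60° around x-axis:
cos(60°) = 1/2, sin(60°) = √3/2
Result: [[1, 0, 0], [0, 1/2, -√3/2], [0, √3/2, 1/2]]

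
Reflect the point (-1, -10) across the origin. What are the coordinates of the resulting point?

Reflection across origin: (-1, -10) → (1, 10)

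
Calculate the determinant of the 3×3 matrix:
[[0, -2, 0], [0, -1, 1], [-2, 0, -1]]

Expansion along first row:
det = 0·det([[-1,1],[0,-1]]) - -2·det([[0,1],[-2,-1]]) + 0·det([[0,-1],[-2,0]])
    = 0·(-1·-1 - 1·0) - -2·(0·-1 - 1·-2) + 0·(0·0 - -1·-2)
    = 0·1 - -2·2 + 0·-2
    = 0 + 4 + 0 = 4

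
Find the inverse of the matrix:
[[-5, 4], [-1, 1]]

For [[a,b],[c,d]], inverse = (1/det)·[[d,-b],[-c,a]]
det = (-5)(1) - (4)(-1) = -5 - -4 = -1
Inverse = (1/-1)·[[1, -4], [1, -5]]
= [[-1, 4], [-1, 5]]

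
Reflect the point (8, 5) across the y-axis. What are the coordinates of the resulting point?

Reflection across y-axis: (8, 5) → (-8, 5)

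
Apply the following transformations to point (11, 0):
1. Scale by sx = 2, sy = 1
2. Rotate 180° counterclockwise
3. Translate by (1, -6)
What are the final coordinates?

Step 1: Scale → (22, 0)
Step 2: Rotate 180° → (-22, 0)
Step 3: Translate → (-21, -6)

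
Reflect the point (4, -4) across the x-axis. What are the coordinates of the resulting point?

Reflection across x-axis: (4, -4) → (4, 4)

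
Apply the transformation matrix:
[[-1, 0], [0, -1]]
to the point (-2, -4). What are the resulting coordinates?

Matrix multiplication:
[[-1, 0], [0, -1]] × [-2, -4]ᵀ
= [(-1)(-2) + (0)(-4), (0)(-2) + (-1)(-4)]ᵀ
= [2, 4]ᵀ
Result: (2, 4)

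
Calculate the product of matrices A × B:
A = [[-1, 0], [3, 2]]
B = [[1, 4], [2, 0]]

Matrix multiplication:
C[0][0] = -1×1 + 0×2 = -1
C[0][1] = -1×4 + 0×0 = -4
C[1][0] = 3×1 + 2×2 = 7
C[1][1] = 3×4 + 2×0 = 12
Result: [[-1, -4], [7, 12]]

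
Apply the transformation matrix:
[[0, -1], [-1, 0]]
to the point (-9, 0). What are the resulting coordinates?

Matrix multiplication:
[[0, -1], [-1, 0]] × [-9, 0]ᵀ
= [(0)(-9) + (-1)(0), (-1)(-9) + (0)(0)]ᵀ
= [0, 9]ᵀ
Result: (0, 9)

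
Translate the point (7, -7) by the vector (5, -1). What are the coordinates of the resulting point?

Translation by (5, -1) (homogeneous matrix [[1, 0, 5], [0, 1, -1], [0, 0, 1]]):
x' = 7 + 5 = 12
y' = -7 + -1 = -8
Result: (12, -8)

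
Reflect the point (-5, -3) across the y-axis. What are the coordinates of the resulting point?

Reflection across y-axis: (-5, -3) → (5, -3)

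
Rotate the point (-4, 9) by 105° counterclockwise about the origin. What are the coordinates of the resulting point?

Rotation matrix for 105°: [[cos 105°, -sin 105°], [sin 105°, cos 105°]] ≈ [[-0.258819, -0.965926], [0.965926, -0.258819]]
[[-0.258819, -0.965926], [0.965926, -0.258819]] × [-4, 9]ᵀ ≈ [-7.6581, -6.1931]ᵀ
Result: (-7.6581, -6.1931)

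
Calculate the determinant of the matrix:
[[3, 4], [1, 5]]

For a 2×2 matrix [[a, b], [c, d]], det = ad - bc
det = (3)(5) - (4)(1) = 15 - 4 = 11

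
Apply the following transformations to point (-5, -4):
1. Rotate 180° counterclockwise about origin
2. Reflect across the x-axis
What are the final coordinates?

Step 1: Rotate 180° → (5, 4)
Step 2: Reflect across x-axis → (5, -4)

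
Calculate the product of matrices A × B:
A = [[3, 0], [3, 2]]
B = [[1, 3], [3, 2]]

Matrix multiplication:
C[0][0] = 3×1 + 0×3 = 3
C[0][1] = 3×3 + 0×2 = 9
C[1][0] = 3×1 + 2×3 = 9
C[1][1] = 3×3 + 2×2 = 13
Result: [[3, 9], [9, 13]]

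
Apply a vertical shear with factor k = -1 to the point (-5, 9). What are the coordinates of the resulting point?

Shear matrix for vertical shear with factor k = -1:
[[1, 0], [-1, 1]]
Result: (-5, 9) → (-5, 14)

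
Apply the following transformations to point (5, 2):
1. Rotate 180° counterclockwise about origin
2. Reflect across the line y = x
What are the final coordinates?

Step 1: Rotate 180° → (-5, -2)
Step 2: Reflect across line y = x → (-2, -5)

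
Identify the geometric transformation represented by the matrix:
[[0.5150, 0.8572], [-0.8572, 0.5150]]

This matrix represents: rotation by 301° counterclockwise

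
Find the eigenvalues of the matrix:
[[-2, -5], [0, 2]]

Characteristic equation: det(A - λI) = 0
λ² - (trace)λ + (det) = 0
trace = -2 + 2 = 0, det = (-2)(2) - (-5)(0) = -4
λ² - (0)λ + (-4) = 0
λ = (0 ± √((0)² - 4·(-4))) / 2 = (0 ± √16) / 2
Solving: λ = -2, 2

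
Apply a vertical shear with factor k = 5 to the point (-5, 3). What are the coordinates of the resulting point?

Shear matrix for vertical shear with factor k = 5:
[[1, 0], [5, 1]]
Result: (-5, 3) → (-5, -22)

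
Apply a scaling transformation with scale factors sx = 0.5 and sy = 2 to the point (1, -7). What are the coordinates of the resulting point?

Scaling matrix:
[[0.50, 0], [0, 2]]
Result: (1 × 0.5, -7 × 2) = (0.5, -14)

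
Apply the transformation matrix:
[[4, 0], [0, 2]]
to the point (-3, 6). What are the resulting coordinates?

Matrix multiplication:
[[4, 0], [0, 2]] × [-3, 6]ᵀ
= [(4)(-3) + (0)(6), (0)(-3) + (2)(6)]ᵀ
= [-12, 12]ᵀ
Result: (-12, 12)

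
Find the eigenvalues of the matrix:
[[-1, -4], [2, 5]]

Characteristic equation: det(A - λI) = 0
λ² - (trace)λ + (det) = 0
trace = -1 + 5 = 4, det = (-1)(5) - (-4)(2) = 3
λ² - (4)λ + (3) = 0
λ = (4 ± √((4)² - 4·(3))) / 2 = (4 ± √4) / 2
Solving: λ = 1, 3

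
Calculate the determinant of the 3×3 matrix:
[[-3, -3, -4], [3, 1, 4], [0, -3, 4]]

Expansion along first row:
det = -3·det([[1,4],[-3,4]]) - -3·det([[3,4],[0,4]]) + -4·det([[3,1],[0,-3]])
    = -3·(1·4 - 4·-3) - -3·(3·4 - 4·0) + -4·(3·-3 - 1·0)
    = -3·16 - -3·12 + -4·-9
    = -48 + 36 + 36 = 24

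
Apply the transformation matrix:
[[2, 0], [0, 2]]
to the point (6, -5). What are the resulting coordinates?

Matrix multiplication:
[[2, 0], [0, 2]] × [6, -5]ᵀ
= [(2)(6) + (0)(-5), (0)(6) + (2)(-5)]ᵀ
= [12, -10]ᵀ
Result: (12, -10)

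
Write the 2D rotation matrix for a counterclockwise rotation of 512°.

Rotation matrix formula: [[cos θ, -sin θ], [sin θ, cos θ]]
For θ = 512°:
cos(512°) = -0.8829
sin(512°) = 0.4695
Result: [[-0.8829, -0.4695], [0.4695, -0.8829]]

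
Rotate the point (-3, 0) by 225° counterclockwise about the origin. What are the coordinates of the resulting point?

Rotation matrix for 225°: [[cos 225°, -sin 225°], [sin 225°, cos 225°]] ≈ [[-0.707107, 0.707107], [-0.707107, -0.707107]]
[[-0.707107, 0.707107], [-0.707107, -0.707107]] × [-3, 0]ᵀ ≈ [2.1213, 2.1213]ᵀ
Result: (2.1213, 2.1213)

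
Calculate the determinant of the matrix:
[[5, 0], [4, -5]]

For a 2×2 matrix [[a, b], [c, d]], det = ad - bc
det = (5)(-5) - (0)(4) = -25 - 0 = -25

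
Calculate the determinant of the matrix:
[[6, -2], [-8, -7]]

For a 2×2 matrix [[a, b], [c, d]], det = ad - bc
det = (6)(-7) - (-2)(-8) = -42 - 16 = -58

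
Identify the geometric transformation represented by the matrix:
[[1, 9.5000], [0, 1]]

This matrix represents: horizontal shear with factor 9.5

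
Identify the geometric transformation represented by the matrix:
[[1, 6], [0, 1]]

This matrix represents: horizontal shear with factor 6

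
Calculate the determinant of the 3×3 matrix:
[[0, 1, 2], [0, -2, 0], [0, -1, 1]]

Expansion along first row:
det = 0·det([[-2,0],[-1,1]]) - 1·det([[0,0],[0,1]]) + 2·det([[0,-2],[0,-1]])
    = 0·(-2·1 - 0·-1) - 1·(0·1 - 0·0) + 2·(0·-1 - -2·0)
    = 0·-2 - 1·0 + 2·0
    = 0 + 0 + 0 = 0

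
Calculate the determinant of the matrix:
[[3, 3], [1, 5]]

For a 2×2 matrix [[a, b], [c, d]], det = ad - bc
det = (3)(5) - (3)(1) = 15 - 3 = 12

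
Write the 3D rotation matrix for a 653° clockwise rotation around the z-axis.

Rotation matrix for clockwise 653° around z-axis:
A clockwise rotation by 653° is a counterclockwise rotation by -653°.
cos(-653°) = 0.3907, sin(-653°) = 0.9205
Result: [[0.3907, -0.9205, 0], [0.9205, 0.3907, 0], [0, 0, 1]]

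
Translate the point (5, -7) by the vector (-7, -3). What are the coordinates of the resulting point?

Translation by (-7, -3) (homogeneous matrix [[1, 0, -7], [0, 1, -3], [0, 0, 1]]):
x' = 5 + -7 = -2
y' = -7 + -3 = -10
Result: (-2, -10)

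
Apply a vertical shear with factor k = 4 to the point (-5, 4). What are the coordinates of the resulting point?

Shear matrix for vertical shear with factor k = 4:
[[1, 0], [4, 1]]
Result: (-5, 4) → (-5, -16)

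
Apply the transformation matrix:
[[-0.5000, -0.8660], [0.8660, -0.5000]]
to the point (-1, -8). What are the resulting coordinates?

Matrix multiplication:
[[-0.5000, -0.8660], [0.8660, -0.5000]] × [-1, -8]ᵀ
= [(-0.5000)(-1) + (-0.8660)(-8), (0.8660)(-1) + (-0.5000)(-8)]ᵀ
= [7.4280, 3.1340]ᵀ
Result: (7.4280, 3.1340)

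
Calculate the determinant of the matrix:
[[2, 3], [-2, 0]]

For a 2×2 matrix [[a, b], [c, d]], det = ad - bc
det = (2)(0) - (3)(-2) = 0 - -6 = 6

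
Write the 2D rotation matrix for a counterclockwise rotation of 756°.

Rotation matrix formula: [[cos θ, -sin θ], [sin θ, cos θ]]
For θ = 756°:
cos(756°) = 0.8090
sin(756°) = 0.5878
Result: [[0.8090, -0.5878], [0.5878, 0.8090]]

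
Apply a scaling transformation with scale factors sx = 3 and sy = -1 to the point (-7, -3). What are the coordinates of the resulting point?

Scaling matrix:
[[3, 0], [0, -1]]
Result: (-7 × 3, -3 × -1) = (-21, 3)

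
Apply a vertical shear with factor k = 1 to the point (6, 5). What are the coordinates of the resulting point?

Shear matrix for vertical shear with factor k = 1:
[[1, 0], [1, 1]]
Result: (6, 5) → (6, 11)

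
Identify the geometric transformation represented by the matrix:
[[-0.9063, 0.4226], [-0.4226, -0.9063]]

This matrix represents: rotation by 205° counterclockwise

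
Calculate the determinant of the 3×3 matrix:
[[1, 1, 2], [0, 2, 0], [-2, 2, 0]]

Expansion along first row:
det = 1·det([[2,0],[2,0]]) - 1·det([[0,0],[-2,0]]) + 2·det([[0,2],[-2,2]])
    = 1·(2·0 - 0·2) - 1·(0·0 - 0·-2) + 2·(0·2 - 2·-2)
    = 1·0 - 1·0 + 2·4
    = 0 + 0 + 8 = 8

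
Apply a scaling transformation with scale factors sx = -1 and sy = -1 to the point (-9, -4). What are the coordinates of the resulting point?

Scaling matrix:
[[-1, 0], [0, -1]]
Result: (-9 × -1, -4 × -1) = (9, 4)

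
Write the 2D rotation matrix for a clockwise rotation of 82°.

Rotation matrix formula: [[cos θ, -sin θ], [sin θ, cos θ]]
A clockwise rotation by 82° is equivalent to a counterclockwise rotation by -82°.
For θ = -82°:
cos(-82°) = 0.1392
sin(-82°) = -0.9903
Result: [[0.1392, 0.9903], [-0.9903, 0.1392]]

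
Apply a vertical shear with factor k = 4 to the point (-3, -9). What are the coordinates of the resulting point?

Shear matrix for vertical shear with factor k = 4:
[[1, 0], [4, 1]]
Result: (-3, -9) → (-3, -21)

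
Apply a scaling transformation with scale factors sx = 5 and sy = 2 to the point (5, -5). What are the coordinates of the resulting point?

Scaling matrix:
[[5, 0], [0, 2]]
Result: (5 × 5, -5 × 2) = (25, -10)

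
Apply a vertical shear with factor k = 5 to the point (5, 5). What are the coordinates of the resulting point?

Shear matrix for vertical shear with factor k = 5:
[[1, 0], [5, 1]]
Result: (5, 5) → (5, 30)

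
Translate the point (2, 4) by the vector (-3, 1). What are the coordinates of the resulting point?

Translation by (-3, 1) (homogeneous matrix [[1, 0, -3], [0, 1, 1], [0, 0, 1]]):
x' = 2 + -3 = -1
y' = 4 + 1 = 5
Result: (-1, 5)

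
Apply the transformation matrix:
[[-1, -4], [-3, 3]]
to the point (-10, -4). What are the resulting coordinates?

Matrix multiplication:
[[-1, -4], [-3, 3]] × [-10, -4]ᵀ
= [(-1)(-10) + (-4)(-4), (-3)(-10) + (3)(-4)]ᵀ
= [26, 18]ᵀ
Result: (26, 18)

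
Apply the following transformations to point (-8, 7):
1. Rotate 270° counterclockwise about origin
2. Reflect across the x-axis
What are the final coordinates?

Step 1: Rotate 270° → (7, 8)
Step 2: Reflect across x-axis → (7, -8)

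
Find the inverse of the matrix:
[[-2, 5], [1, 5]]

For [[a,b],[c,d]], inverse = (1/det)·[[d,-b],[-c,a]]
det = (-2)(5) - (5)(1) = -10 - 5 = -15
Inverse = (1/-15)·[[5, -5], [-1, -2]]
= [[-1/3, 1/3], [1/15, 2/15]]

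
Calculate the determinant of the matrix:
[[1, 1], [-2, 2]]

For a 2×2 matrix [[a, b], [c, d]], det = ad - bc
det = (1)(2) - (1)(-2) = 2 - -2 = 4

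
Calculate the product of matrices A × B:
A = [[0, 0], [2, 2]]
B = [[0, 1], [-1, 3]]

Matrix multiplication:
C[0][0] = 0×0 + 0×-1 = 0
C[0][1] = 0×1 + 0×3 = 0
C[1][0] = 2×0 + 2×-1 = -2
C[1][1] = 2×1 + 2×3 = 8
Result: [[0, 0], [-2, 8]]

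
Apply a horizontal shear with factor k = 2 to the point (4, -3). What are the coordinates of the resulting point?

Shear matrix for horizontal shear with factor k = 2:
[[1, 2], [0, 1]]
Result: (4, -3) → (-2, -3)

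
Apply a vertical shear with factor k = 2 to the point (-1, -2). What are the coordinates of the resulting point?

Shear matrix for vertical shear with factor k = 2:
[[1, 0], [2, 1]]
Result: (-1, -2) → (-1, -4)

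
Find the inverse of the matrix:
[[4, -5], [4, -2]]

For [[a,b],[c,d]], inverse = (1/det)·[[d,-b],[-c,a]]
det = (4)(-2) - (-5)(4) = -8 - -20 = 12
Inverse = (1/12)·[[-2, 5], [-4, 4]]
= [[-1/6, 5/12], [-1/3, 1/3]]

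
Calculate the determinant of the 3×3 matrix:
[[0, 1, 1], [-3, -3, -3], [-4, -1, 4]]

Expansion along first row:
det = 0·det([[-3,-3],[-1,4]]) - 1·det([[-3,-3],[-4,4]]) + 1·det([[-3,-3],[-4,-1]])
    = 0·(-3·4 - -3·-1) - 1·(-3·4 - -3·-4) + 1·(-3·-1 - -3·-4)
    = 0·-15 - 1·-24 + 1·-9
    = 0 + 24 + -9 = 15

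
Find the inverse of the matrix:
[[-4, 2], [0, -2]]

For [[a,b],[c,d]], inverse = (1/det)·[[d,-b],[-c,a]]
det = (-4)(-2) - (2)(0) = 8 - 0 = 8
Inverse = (1/8)·[[-2, -2], [0, -4]]
= [[-1/4, -1/4], [0, -1/2]]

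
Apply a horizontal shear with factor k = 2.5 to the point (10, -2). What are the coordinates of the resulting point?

Shear matrix for horizontal shear with factor k = 2.5:
[[1, 2.50], [0, 1]]
Result: (10, -2) → (5, -2)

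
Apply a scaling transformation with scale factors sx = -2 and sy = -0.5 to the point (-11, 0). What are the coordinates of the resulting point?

Scaling matrix:
[[-2, 0], [0, -0.50]]
Result: (-11 × -2, 0 × -0.5) = (22, 0)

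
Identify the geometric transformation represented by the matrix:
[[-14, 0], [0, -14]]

This matrix represents: uniform scaling by factor -14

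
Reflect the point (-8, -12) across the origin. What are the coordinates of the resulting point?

Reflection across origin: (-8, -12) → (8, 12)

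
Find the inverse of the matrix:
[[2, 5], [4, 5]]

For [[a,b],[c,d]], inverse = (1/det)·[[d,-b],[-c,a]]
det = (2)(5) - (5)(4) = 10 - 20 = -10
Inverse = (1/-10)·[[5, -5], [-4, 2]]
= [[-1/2, 1/2], [2/5, -1/5]]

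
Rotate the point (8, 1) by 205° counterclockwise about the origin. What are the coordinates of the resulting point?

Rotation matrix for 205°: [[cos 205°, -sin 205°], [sin 205°, cos 205°]] ≈ [[-0.906308, 0.422618], [-0.422618, -0.906308]]
[[-0.906308, 0.422618], [-0.422618, -0.906308]] × [8, 1]ᵀ ≈ [-6.8278, -4.2873]ᵀ
Result: (-6.8278, -4.2873)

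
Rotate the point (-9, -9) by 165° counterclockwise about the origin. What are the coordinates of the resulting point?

Rotation matrix for 165°: [[cos 165°, -sin 165°], [sin 165°, cos 165°]] ≈ [[-0.965926, -0.258819], [0.258819, -0.965926]]
[[-0.965926, -0.258819], [0.258819, -0.965926]] × [-9, -9]ᵀ ≈ [11.0227, 6.3640]ᵀ
Result: (11.0227, 6.3640)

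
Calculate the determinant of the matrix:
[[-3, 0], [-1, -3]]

For a 2×2 matrix [[a, b], [c, d]], det = ad - bc
det = (-3)(-3) - (0)(-1) = 9 - 0 = 9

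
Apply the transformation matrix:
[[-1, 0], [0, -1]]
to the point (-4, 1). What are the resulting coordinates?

Matrix multiplication:
[[-1, 0], [0, -1]] × [-4, 1]ᵀ
= [(-1)(-4) + (0)(1), (0)(-4) + (-1)(1)]ᵀ
= [4, -1]ᵀ
Result: (4, -1)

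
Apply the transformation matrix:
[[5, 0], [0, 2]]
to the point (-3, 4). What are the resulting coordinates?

Matrix multiplication:
[[5, 0], [0, 2]] × [-3, 4]ᵀ
= [(5)(-3) + (0)(4), (0)(-3) + (2)(4)]ᵀ
= [-15, 8]ᵀ
Result: (-15, 8)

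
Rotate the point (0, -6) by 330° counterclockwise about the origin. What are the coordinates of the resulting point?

Rotation matrix for 330°: [[cos 330°, -sin 330°], [sin 330°, cos 330°]] ≈ [[0.866025, 0.500000], [-0.500000, 0.866025]]
[[0.866025, 0.500000], [-0.500000, 0.866025]] × [0, -6]ᵀ ≈ [-3, -5.1962]ᵀ
Result: (-3, -5.1962)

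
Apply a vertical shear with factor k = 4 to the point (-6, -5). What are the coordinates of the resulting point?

Shear matrix for vertical shear with factor k = 4:
[[1, 0], [4, 1]]
Result: (-6, -5) → (-6, -29)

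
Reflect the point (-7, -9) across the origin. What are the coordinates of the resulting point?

Reflection across origin: (-7, -9) → (7, 9)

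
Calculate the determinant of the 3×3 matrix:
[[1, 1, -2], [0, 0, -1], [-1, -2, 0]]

Expansion along first row:
det = 1·det([[0,-1],[-2,0]]) - 1·det([[0,-1],[-1,0]]) + -2·det([[0,0],[-1,-2]])
    = 1·(0·0 - -1·-2) - 1·(0·0 - -1·-1) + -2·(0·-2 - 0·-1)
    = 1·-2 - 1·-1 + -2·0
    = -2 + 1 + 0 = -1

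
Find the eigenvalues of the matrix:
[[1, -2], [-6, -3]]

Characteristic equation: det(A - λI) = 0
λ² - (trace)λ + (det) = 0
trace = 1 + -3 = -2, det = (1)(-3) - (-2)(-6) = -15
λ² - (-2)λ + (-15) = 0
λ = (-2 ± √((-2)² - 4·(-15))) / 2 = (-2 ± √64) / 2
Solving: λ = -5, 3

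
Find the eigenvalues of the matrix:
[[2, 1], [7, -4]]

Characteristic equation: det(A - λI) = 0
λ² - (trace)λ + (det) = 0
trace = 2 + -4 = -2, det = (2)(-4) - (1)(7) = -15
λ² - (-2)λ + (-15) = 0
λ = (-2 ± √((-2)² - 4·(-15))) / 2 = (-2 ± √64) / 2
Solving: λ = -5, 3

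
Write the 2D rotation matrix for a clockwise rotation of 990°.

Rotation matrix formula: [[cos θ, -sin θ], [sin θ, cos θ]]
A clockwise rotation by 990° is equivalent to a counterclockwise rotation by -990°.
For θ = -990°:
cos(-990°) = 0
sin(-990°) = 1
Result: [[0, -1], [1, 0]]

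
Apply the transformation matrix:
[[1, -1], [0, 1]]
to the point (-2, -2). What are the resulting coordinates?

Matrix multiplication:
[[1, -1], [0, 1]] × [-2, -2]ᵀ
= [(1)(-2) + (-1)(-2), (0)(-2) + (1)(-2)]ᵀ
= [0, -2]ᵀ
Result: (0, -2)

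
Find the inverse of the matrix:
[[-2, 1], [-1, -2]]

For [[a,b],[c,d]], inverse = (1/det)·[[d,-b],[-c,a]]
det = (-2)(-2) - (1)(-1) = 4 - -1 = 5
Inverse = (1/5)·[[-2, -1], [1, -2]]
= [[-2/5, -1/5], [1/5, -2/5]]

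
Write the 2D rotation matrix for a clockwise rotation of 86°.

Rotation matrix formula: [[cos θ, -sin θ], [sin θ, cos θ]]
A clockwise rotation by 86° is equivalent to a counterclockwise rotation by -86°.
For θ = -86°:
cos(-86°) = 0.0698
sin(-86°) = -0.9976
Result: [[0.0698, 0.9976], [-0.9976, 0.0698]]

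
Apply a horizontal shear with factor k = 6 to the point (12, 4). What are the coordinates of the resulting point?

Shear matrix for horizontal shear with factor k = 6:
[[1, 6], [0, 1]]
Result: (12, 4) → (36, 4)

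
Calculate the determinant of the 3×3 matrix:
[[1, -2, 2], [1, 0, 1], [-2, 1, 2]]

Expansion along first row:
det = 1·det([[0,1],[1,2]]) - -2·det([[1,1],[-2,2]]) + 2·det([[1,0],[-2,1]])
    = 1·(0·2 - 1·1) - -2·(1·2 - 1·-2) + 2·(1·1 - 0·-2)
    = 1·-1 - -2·4 + 2·1
    = -1 + 8 + 2 = 9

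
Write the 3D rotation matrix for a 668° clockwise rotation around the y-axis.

Rotation matrix for clockwise 668° around y-axis:
A clockwise rotation by 668° is a counterclockwise rotation by -668°.
cos(-668°) = 0.6157, sin(-668°) = 0.7880
Result: [[0.6157, 0, 0.7880], [0, 1, 0], [-0.7880, 0, 0.6157]]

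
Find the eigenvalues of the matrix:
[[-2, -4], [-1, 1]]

Characteristic equation: det(A - λI) = 0
λ² - (trace)λ + (det) = 0
trace = -2 + 1 = -1, det = (-2)(1) - (-4)(-1) = -6
λ² - (-1)λ + (-6) = 0
λ = (-1 ± √((-1)² - 4·(-6))) / 2 = (-1 ± √25) / 2
Solving: λ = -3, 2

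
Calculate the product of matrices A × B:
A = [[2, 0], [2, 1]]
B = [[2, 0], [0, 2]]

Matrix multiplication:
C[0][0] = 2×2 + 0×0 = 4
C[0][1] = 2×0 + 0×2 = 0
C[1][0] = 2×2 + 1×0 = 4
C[1][1] = 2×0 + 1×2 = 2
Result: [[4, 0], [4, 2]]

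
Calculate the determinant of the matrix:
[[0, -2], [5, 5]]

For a 2×2 matrix [[a, b], [c, d]], det = ad - bc
det = (0)(5) - (-2)(5) = 0 - -10 = 10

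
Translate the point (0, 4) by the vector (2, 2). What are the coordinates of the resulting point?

Translation by (2, 2) (homogeneous matrix [[1, 0, 2], [0, 1, 2], [0, 0, 1]]):
x' = 0 + 2 = 2
y' = 4 + 2 = 6
Result: (2, 6)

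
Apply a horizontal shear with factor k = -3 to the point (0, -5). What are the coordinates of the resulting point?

Shear matrix for horizontal shear with factor k = -3:
[[1, -3], [0, 1]]
Result: (0, -5) → (15, -5)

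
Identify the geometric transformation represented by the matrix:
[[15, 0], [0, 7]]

This matrix represents: non-uniform scaling by sx = 15, sy = 7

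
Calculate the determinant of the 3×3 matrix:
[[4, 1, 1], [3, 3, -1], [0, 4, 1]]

Expansion along first row:
det = 4·det([[3,-1],[4,1]]) - 1·det([[3,-1],[0,1]]) + 1·det([[3,3],[0,4]])
    = 4·(3·1 - -1·4) - 1·(3·1 - -1·0) + 1·(3·4 - 3·0)
    = 4·7 - 1·3 + 1·12
    = 28 + -3 + 12 = 37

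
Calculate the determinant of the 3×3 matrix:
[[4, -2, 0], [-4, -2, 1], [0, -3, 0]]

Expansion along first row:
det = 4·det([[-2,1],[-3,0]]) - -2·det([[-4,1],[0,0]]) + 0·det([[-4,-2],[0,-3]])
    = 4·(-2·0 - 1·-3) - -2·(-4·0 - 1·0) + 0·(-4·-3 - -2·0)
    = 4·3 - -2·0 + 0·12
    = 12 + 0 + 0 = 12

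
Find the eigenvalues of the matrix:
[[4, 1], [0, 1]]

Characteristic equation: det(A - λI) = 0
λ² - (trace)λ + (det) = 0
trace = 4 + 1 = 5, det = (4)(1) - (1)(0) = 4
λ² - (5)λ + (4) = 0
λ = (5 ± √((5)² - 4·(4))) / 2 = (5 ± √9) / 2
Solving: λ = 1, 4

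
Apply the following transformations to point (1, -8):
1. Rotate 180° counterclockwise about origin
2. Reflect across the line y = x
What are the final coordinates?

Step 1: Rotate 180° → (-1, 8)
Step 2: Reflect across line y = x → (8, -1)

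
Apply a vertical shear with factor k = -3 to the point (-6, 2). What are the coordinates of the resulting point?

Shear matrix for vertical shear with factor k = -3:
[[1, 0], [-3, 1]]
Result: (-6, 2) → (-6, 20)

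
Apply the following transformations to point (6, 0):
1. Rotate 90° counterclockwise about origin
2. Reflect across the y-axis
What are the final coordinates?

Step 1: Rotate 90° → (0, 6)
Step 2: Reflect across y-axis → (0, 6)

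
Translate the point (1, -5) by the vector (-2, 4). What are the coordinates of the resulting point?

Translation by (-2, 4) (homogeneous matrix [[1, 0, -2], [0, 1, 4], [0, 0, 1]]):
x' = 1 + -2 = -1
y' = -5 + 4 = -1
Result: (-1, -1)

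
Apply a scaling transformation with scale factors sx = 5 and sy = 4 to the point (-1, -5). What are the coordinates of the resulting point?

Scaling matrix:
[[5, 0], [0, 4]]
Result: (-1 × 5, -5 × 4) = (-5, -20)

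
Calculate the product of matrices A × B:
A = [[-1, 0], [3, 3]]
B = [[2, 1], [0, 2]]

Matrix multiplication:
C[0][0] = -1×2 + 0×0 = -2
C[0][1] = -1×1 + 0×2 = -1
C[1][0] = 3×2 + 3×0 = 6
C[1][1] = 3×1 + 3×2 = 9
Result: [[-2, -1], [6, 9]]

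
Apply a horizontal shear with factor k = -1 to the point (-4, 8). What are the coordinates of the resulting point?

Shear matrix for horizontal shear with factor k = -1:
[[1, -1], [0, 1]]
Result: (-4, 8) → (-12, 8)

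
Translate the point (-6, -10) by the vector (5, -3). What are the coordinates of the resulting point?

Translation by (5, -3) (homogeneous matrix [[1, 0, 5], [0, 1, -3], [0, 0, 1]]):
x' = -6 + 5 = -1
y' = -10 + -3 = -13
Result: (-1, -13)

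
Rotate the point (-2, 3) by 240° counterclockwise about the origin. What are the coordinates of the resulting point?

Rotation matrix for 240°: [[cos 240°, -sin 240°], [sin 240°, cos 240°]] ≈ [[-0.500000, 0.866025], [-0.866025, -0.500000]]
[[-0.500000, 0.866025], [-0.866025, -0.500000]] × [-2, 3]ᵀ ≈ [3.5981, 0.2321]ᵀ
Result: (3.5981, 0.2321)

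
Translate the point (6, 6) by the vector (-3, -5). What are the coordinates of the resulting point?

Translation by (-3, -5) (homogeneous matrix [[1, 0, -3], [0, 1, -5], [0, 0, 1]]):
x' = 6 + -3 = 3
y' = 6 + -5 = 1
Result: (3, 1)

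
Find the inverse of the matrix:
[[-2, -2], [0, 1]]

For [[a,b],[c,d]], inverse = (1/det)·[[d,-b],[-c,a]]
det = (-2)(1) - (-2)(0) = -2 - 0 = -2
Inverse = (1/-2)·[[1, 2], [0, -2]]
= [[-1/2, -1], [0, 1]]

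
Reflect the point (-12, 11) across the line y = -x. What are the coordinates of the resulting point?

Reflection across line y = -x: (-12, 11) → (-11, 12)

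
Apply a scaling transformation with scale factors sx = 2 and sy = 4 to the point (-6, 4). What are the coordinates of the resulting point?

Scaling matrix:
[[2, 0], [0, 4]]
Result: (-6 × 2, 4 × 4) = (-12, 16)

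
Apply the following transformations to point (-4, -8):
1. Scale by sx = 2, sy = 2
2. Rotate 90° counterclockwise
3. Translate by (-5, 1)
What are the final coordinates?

Step 1: Scale → (-8, -16)
Step 2: Rotate 90° → (16, -8)
Step 3: Translate → (11, -7)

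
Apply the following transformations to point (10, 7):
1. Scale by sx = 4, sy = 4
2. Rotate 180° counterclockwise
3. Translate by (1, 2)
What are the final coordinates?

Step 1: Scale → (40, 28)
Step 2: Rotate 180° → (-40, -28)
Step 3: Translate → (-39, -26)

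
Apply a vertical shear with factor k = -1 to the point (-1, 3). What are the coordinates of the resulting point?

Shear matrix for vertical shear with factor k = -1:
[[1, 0], [-1, 1]]
Result: (-1, 3) → (-1, 4)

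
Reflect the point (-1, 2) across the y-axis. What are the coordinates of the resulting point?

Reflection across y-axis: (-1, 2) → (1, 2)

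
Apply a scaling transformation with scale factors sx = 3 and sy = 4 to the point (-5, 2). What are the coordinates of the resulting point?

Scaling matrix:
[[3, 0], [0, 4]]
Result: (-5 × 3, 2 × 4) = (-15, 8)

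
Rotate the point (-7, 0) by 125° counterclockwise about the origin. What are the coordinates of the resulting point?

Rotation matrix for 125°: [[cos 125°, -sin 125°], [sin 125°, cos 125°]] ≈ [[-0.573576, -0.819152], [0.819152, -0.573576]]
[[-0.573576, -0.819152], [0.819152, -0.573576]] × [-7, 0]ᵀ ≈ [4.0150, -5.7341]ᵀ
Result: (4.0150, -5.7341)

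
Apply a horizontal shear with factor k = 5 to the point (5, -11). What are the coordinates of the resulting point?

Shear matrix for horizontal shear with factor k = 5:
[[1, 5], [0, 1]]
Result: (5, -11) → (-50, -11)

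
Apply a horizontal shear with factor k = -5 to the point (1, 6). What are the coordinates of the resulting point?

Shear matrix for horizontal shear with factor k = -5:
[[1, -5], [0, 1]]
Result: (1, 6) → (-29, 6)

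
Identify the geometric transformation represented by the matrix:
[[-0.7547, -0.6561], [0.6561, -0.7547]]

This matrix represents: rotation by 139° counterclockwise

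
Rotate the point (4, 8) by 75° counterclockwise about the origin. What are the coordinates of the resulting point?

Rotation matrix for 75°: [[cos 75°, -sin 75°], [sin 75°, cos 75°]] ≈ [[0.258819, -0.965926], [0.965926, 0.258819]]
[[0.258819, -0.965926], [0.965926, 0.258819]] × [4, 8]ᵀ ≈ [-6.6921, 5.9343]ᵀ
Result: (-6.6921, 5.9343)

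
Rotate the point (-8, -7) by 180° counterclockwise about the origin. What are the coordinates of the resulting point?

Rotation matrix for 180°: [[cos 180°, -sin 180°], [sin 180°, cos 180°]] = [[-1, 0], [0, -1]]
[[-1, 0], [0, -1]] × [-8, -7]ᵀ = [8, 7]ᵀ
Result: (8, 7)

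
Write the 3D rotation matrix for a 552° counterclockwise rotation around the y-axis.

Rotation matrix for counterclockwise 552° around y-axis:
cos(552°) = -0.9781, sin(552°) = -0.2079
Result: [[-0.9781, 0, -0.2079], [0, 1, 0], [0.2079, 0, -0.9781]]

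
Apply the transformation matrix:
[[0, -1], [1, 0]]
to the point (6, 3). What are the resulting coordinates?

Matrix multiplication:
[[0, -1], [1, 0]] × [6, 3]ᵀ
= [(0)(6) + (-1)(3), (1)(6) + (0)(3)]ᵀ
= [-3, 6]ᵀ
Result: (-3, 6)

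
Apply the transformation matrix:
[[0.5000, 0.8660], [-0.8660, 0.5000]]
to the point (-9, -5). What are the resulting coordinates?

Matrix multiplication:
[[0.5000, 0.8660], [-0.8660, 0.5000]] × [-9, -5]ᵀ
= [(0.5000)(-9) + (0.8660)(-5), (-0.8660)(-9) + (0.5000)(-5)]ᵀ
= [-8.8300, 5.2940]ᵀ
Result: (-8.8300, 5.2940)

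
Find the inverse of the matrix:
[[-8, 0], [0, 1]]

For [[a,b],[c,d]], inverse = (1/det)·[[d,-b],[-c,a]]
det = (-8)(1) - (0)(0) = -8 - 0 = -8
Inverse = (1/-8)·[[1, 0], [0, -8]]
= [[-1/8, 0], [0, 1]]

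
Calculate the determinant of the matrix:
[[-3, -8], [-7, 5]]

For a 2×2 matrix [[a, b], [c, d]], det = ad - bc
det = (-3)(5) - (-8)(-7) = -15 - 56 = -71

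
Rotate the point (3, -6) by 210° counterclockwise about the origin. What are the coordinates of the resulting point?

Rotation matrix for 210°: [[cos 210°, -sin 210°], [sin 210°, cos 210°]] ≈ [[-0.866025, 0.500000], [-0.500000, -0.866025]]
[[-0.866025, 0.500000], [-0.500000, -0.866025]] × [3, -6]ᵀ ≈ [-5.5981, 3.6962]ᵀ
Result: (-5.5981, 3.6962)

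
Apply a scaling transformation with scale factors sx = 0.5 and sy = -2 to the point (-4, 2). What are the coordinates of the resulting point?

Scaling matrix:
[[0.50, 0], [0, -2]]
Result: (-4 × 0.5, 2 × -2) = (-2, -4)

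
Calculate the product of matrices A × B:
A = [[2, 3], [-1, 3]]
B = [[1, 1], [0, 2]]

Matrix multiplication:
C[0][0] = 2×1 + 3×0 = 2
C[0][1] = 2×1 + 3×2 = 8
C[1][0] = -1×1 + 3×0 = -1
C[1][1] = -1×1 + 3×2 = 5
Result: [[2, 8], [-1, 5]]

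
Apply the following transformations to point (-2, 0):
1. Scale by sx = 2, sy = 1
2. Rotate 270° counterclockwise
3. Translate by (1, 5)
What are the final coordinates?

Step 1: Scale → (-4, 0)
Step 2: Rotate 270° → (0, 4)
Step 3: Translate → (1, 9)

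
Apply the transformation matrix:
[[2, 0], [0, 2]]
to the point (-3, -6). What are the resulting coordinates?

Matrix multiplication:
[[2, 0], [0, 2]] × [-3, -6]ᵀ
= [(2)(-3) + (0)(-6), (0)(-3) + (2)(-6)]ᵀ
= [-6, -12]ᵀ
Result: (-6, -12)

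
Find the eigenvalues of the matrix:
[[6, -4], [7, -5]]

Characteristic equation: det(A - λI) = 0
λ² - (trace)λ + (det) = 0
trace = 6 + -5 = 1, det = (6)(-5) - (-4)(7) = -2
λ² - (1)λ + (-2) = 0
λ = (1 ± √((1)² - 4·(-2))) / 2 = (1 ± √9) / 2
Solving: λ = -1, 2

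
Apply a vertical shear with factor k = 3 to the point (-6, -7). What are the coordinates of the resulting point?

Shear matrix for vertical shear with factor k = 3:
[[1, 0], [3, 1]]
Result: (-6, -7) → (-6, -25)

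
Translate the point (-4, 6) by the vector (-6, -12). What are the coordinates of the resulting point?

Translation by (-6, -12) (homogeneous matrix [[1, 0, -6], [0, 1, -12], [0, 0, 1]]):
x' = -4 + -6 = -10
y' = 6 + -12 = -6
Result: (-10, -6)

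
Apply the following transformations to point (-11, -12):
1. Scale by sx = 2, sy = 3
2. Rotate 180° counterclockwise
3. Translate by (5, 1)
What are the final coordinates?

Step 1: Scale → (-22, -36)
Step 2: Rotate 180° → (22, 36)
Step 3: Translate → (27, 37)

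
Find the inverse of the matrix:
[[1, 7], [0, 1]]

For [[a,b],[c,d]], inverse = (1/det)·[[d,-b],[-c,a]]
det = (1)(1) - (7)(0) = 1 - 0 = 1
Inverse = [[1, -7], [0, 1]]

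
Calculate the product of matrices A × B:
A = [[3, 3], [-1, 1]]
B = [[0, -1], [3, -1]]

Matrix multiplication:
C[0][0] = 3×0 + 3×3 = 9
C[0][1] = 3×-1 + 3×-1 = -6
C[1][0] = -1×0 + 1×3 = 3
C[1][1] = -1×-1 + 1×-1 = 0
Result: [[9, -6], [3, 0]]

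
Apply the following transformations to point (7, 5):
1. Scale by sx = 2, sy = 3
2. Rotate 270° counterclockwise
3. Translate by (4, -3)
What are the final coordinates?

Step 1: Scale → (14, 15)
Step 2: Rotate 270° → (15, -14)
Step 3: Translate → (19, -17)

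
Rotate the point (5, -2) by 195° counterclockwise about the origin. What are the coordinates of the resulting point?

Rotation matrix for 195°: [[cos 195°, -sin 195°], [sin 195°, cos 195°]] ≈ [[-0.965926, 0.258819], [-0.258819, -0.965926]]
[[-0.965926, 0.258819], [-0.258819, -0.965926]] × [5, -2]ᵀ ≈ [-5.3473, 0.6378]ᵀ
Result: (-5.3473, 0.6378)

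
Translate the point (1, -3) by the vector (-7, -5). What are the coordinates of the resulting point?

Translation by (-7, -5) (homogeneous matrix [[1, 0, -7], [0, 1, -5], [0, 0, 1]]):
x' = 1 + -7 = -6
y' = -3 + -5 = -8
Result: (-6, -8)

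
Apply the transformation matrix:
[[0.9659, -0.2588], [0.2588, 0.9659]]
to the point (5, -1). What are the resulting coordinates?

Matrix multiplication:
[[0.9659, -0.2588], [0.2588, 0.9659]] × [5, -1]ᵀ
= [(0.9659)(5) + (-0.2588)(-1), (0.2588)(5) + (0.9659)(-1)]ᵀ
= [5.0883, 0.3281]ᵀ
Result: (5.0883, 0.3281)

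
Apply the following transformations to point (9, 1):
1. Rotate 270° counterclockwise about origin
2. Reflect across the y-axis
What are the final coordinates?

Step 1: Rotate 270° → (1, -9)
Step 2: Reflect across y-axis → (-1, -9)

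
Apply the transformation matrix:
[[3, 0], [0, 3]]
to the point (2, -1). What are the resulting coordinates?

Matrix multiplication:
[[3, 0], [0, 3]] × [2, -1]ᵀ
= [(3)(2) + (0)(-1), (0)(2) + (3)(-1)]ᵀ
= [6, -3]ᵀ
Result: (6, -3)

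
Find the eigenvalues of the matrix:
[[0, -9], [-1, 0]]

Characteristic equation: det(A - λI) = 0
λ² - (trace)λ + (det) = 0
trace = 0 + 0 = 0, det = (0)(0) - (-9)(-1) = -9
λ² - (0)λ + (-9) = 0
λ = (0 ± √((0)² - 4·(-9))) / 2 = (0 ± √36) / 2
Solving: λ = -3, 3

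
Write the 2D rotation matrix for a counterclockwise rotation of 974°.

Rotation matrix formula: [[cos θ, -sin θ], [sin θ, cos θ]]
For θ = 974°:
cos(974°) = -0.2756
sin(974°) = -0.9613
Result: [[-0.2756, 0.9613], [-0.9613, -0.2756]]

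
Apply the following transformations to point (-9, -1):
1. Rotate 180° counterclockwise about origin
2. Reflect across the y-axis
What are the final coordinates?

Step 1: Rotate 180° → (9, 1)
Step 2: Reflect across y-axis → (-9, 1)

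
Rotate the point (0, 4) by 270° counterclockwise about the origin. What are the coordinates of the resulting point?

Rotation matrix for 270°: [[cos 270°, -sin 270°], [sin 270°, cos 270°]] = [[0, 1], [-1, 0]]
[[0, 1], [-1, 0]] × [0, 4]ᵀ = [4, 0]ᵀ
Result: (4, 0)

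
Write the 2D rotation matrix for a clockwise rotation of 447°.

Rotation matrix formula: [[cos θ, -sin θ], [sin θ, cos θ]]
A clockwise rotation by 447° is equivalent to a counterclockwise rotation by -447°.
For θ = -447°:
cos(-447°) = 0.0523
sin(-447°) = -0.9986
Result: [[0.0523, 0.9986], [-0.9986, 0.0523]]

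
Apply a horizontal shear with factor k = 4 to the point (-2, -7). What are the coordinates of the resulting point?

Shear matrix for horizontal shear with factor k = 4:
[[1, 4], [0, 1]]
Result: (-2, -7) → (-30, -7)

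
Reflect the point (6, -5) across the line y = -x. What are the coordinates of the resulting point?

Reflection across line y = -x: (6, -5) → (5, -6)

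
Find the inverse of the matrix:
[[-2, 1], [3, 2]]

For [[a,b],[c,d]], inverse = (1/det)·[[d,-b],[-c,a]]
det = (-2)(2) - (1)(3) = -4 - 3 = -7
Inverse = (1/-7)·[[2, -1], [-3, -2]]
= [[-2/7, 1/7], [3/7, 2/7]]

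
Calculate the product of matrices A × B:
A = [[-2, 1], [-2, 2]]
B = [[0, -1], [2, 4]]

Matrix multiplication:
C[0][0] = -2×0 + 1×2 = 2
C[0][1] = -2×-1 + 1×4 = 6
C[1][0] = -2×0 + 2×2 = 4
C[1][1] = -2×-1 + 2×4 = 10
Result: [[2, 6], [4, 10]]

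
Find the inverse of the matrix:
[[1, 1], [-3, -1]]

For [[a,b],[c,d]], inverse = (1/det)·[[d,-b],[-c,a]]
det = (1)(-1) - (1)(-3) = -1 - -3 = 2
Inverse = (1/2)·[[-1, -1], [3, 1]]
= [[-1/2, -1/2], [3/2, 1/2]]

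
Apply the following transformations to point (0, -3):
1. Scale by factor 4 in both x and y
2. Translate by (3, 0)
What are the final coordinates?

Step 1: Scale (0, -3) by 4 → (0, -12)
Step 2: Translate by (3, 0) → (3, -12)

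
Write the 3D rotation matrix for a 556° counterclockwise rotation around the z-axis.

Rotation matrix for counterclockwise 556° around z-axis:
cos(556°) = -0.9613, sin(556°) = -0.2756
Result: [[-0.9613, 0.2756, 0], [-0.2756, -0.9613, 0], [0, 0, 1]]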